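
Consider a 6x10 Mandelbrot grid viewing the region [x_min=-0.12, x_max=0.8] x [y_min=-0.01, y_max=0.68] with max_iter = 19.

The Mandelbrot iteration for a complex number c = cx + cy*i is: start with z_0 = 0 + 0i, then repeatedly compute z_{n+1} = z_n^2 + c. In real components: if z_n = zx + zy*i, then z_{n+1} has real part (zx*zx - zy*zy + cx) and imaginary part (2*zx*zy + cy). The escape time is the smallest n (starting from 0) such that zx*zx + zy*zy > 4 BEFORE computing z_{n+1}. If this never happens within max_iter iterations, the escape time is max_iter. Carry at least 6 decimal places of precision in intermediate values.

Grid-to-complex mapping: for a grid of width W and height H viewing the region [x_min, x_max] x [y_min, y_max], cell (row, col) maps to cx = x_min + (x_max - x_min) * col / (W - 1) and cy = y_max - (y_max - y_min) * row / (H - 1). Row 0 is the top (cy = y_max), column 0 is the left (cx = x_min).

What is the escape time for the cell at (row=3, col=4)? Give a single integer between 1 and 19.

z_0 = 0 + 0i, c = 0.6160 + 0.4500i
Iter 1: z = 0.6160 + 0.4500i, |z|^2 = 0.5820
Iter 2: z = 0.7930 + 1.0044i, |z|^2 = 1.6376
Iter 3: z = 0.2360 + 2.0429i, |z|^2 = 4.2291
Escaped at iteration 3

Answer: 3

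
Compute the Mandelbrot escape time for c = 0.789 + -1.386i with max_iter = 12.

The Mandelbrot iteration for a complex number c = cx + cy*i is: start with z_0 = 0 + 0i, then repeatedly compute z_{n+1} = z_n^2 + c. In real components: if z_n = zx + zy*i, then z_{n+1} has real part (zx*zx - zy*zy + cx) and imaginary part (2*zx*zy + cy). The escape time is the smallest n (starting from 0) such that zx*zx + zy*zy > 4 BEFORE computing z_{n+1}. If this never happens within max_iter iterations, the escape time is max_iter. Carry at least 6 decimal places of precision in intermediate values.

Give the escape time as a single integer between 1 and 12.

z_0 = 0 + 0i, c = 0.7890 + -1.3860i
Iter 1: z = 0.7890 + -1.3860i, |z|^2 = 2.5435
Iter 2: z = -0.5095 + -3.5731i, |z|^2 = 13.0267
Escaped at iteration 2

Answer: 2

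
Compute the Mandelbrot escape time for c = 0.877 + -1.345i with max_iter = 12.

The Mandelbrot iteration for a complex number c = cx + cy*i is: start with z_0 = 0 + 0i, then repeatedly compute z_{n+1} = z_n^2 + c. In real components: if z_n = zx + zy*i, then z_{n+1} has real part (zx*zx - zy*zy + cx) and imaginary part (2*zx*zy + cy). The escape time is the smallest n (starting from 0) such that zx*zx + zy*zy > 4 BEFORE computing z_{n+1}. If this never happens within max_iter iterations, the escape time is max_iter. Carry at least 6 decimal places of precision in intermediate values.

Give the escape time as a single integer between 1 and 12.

z_0 = 0 + 0i, c = 0.8770 + -1.3450i
Iter 1: z = 0.8770 + -1.3450i, |z|^2 = 2.5782
Iter 2: z = -0.1629 + -3.7041i, |z|^2 = 13.7471
Escaped at iteration 2

Answer: 2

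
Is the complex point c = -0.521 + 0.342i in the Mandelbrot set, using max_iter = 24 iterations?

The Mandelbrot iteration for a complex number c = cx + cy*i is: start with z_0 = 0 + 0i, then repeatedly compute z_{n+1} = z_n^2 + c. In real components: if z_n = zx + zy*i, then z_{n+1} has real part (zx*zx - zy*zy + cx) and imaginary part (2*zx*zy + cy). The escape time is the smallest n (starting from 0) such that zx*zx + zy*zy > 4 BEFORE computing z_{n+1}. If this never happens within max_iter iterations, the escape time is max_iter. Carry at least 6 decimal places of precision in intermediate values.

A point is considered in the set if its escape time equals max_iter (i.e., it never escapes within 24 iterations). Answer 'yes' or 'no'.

z_0 = 0 + 0i, c = -0.5210 + 0.3420i
Iter 1: z = -0.5210 + 0.3420i, |z|^2 = 0.3884
Iter 2: z = -0.3665 + -0.0144i, |z|^2 = 0.1345
Iter 3: z = -0.3869 + 0.3525i, |z|^2 = 0.2739
Iter 4: z = -0.4956 + 0.0692i, |z|^2 = 0.2504
Iter 5: z = -0.2802 + 0.2734i, |z|^2 = 0.1532
Iter 6: z = -0.5172 + 0.1888i, |z|^2 = 0.3032
Iter 7: z = -0.2891 + 0.1467i, |z|^2 = 0.1051
Iter 8: z = -0.4589 + 0.2572i, |z|^2 = 0.2768
Iter 9: z = -0.3765 + 0.1059i, |z|^2 = 0.1530
Iter 10: z = -0.3904 + 0.2622i, |z|^2 = 0.2212
Iter 11: z = -0.4373 + 0.1372i, |z|^2 = 0.2101
Iter 12: z = -0.3486 + 0.2220i, |z|^2 = 0.1708
Iter 13: z = -0.4488 + 0.1872i, |z|^2 = 0.2364
Iter 14: z = -0.3547 + 0.1739i, |z|^2 = 0.1561
Iter 15: z = -0.4255 + 0.2186i, |z|^2 = 0.2288
Iter 16: z = -0.3878 + 0.1560i, |z|^2 = 0.1747
Iter 17: z = -0.3950 + 0.2210i, |z|^2 = 0.2048
Iter 18: z = -0.4139 + 0.1674i, |z|^2 = 0.1993
Iter 19: z = -0.3777 + 0.2034i, |z|^2 = 0.1841
Iter 20: z = -0.4197 + 0.1883i, |z|^2 = 0.2116
Iter 21: z = -0.3803 + 0.1839i, |z|^2 = 0.1785
Iter 22: z = -0.4102 + 0.2021i, |z|^2 = 0.2091
Iter 23: z = -0.3936 + 0.1762i, |z|^2 = 0.1860
Did not escape in 24 iterations → in set

Answer: yes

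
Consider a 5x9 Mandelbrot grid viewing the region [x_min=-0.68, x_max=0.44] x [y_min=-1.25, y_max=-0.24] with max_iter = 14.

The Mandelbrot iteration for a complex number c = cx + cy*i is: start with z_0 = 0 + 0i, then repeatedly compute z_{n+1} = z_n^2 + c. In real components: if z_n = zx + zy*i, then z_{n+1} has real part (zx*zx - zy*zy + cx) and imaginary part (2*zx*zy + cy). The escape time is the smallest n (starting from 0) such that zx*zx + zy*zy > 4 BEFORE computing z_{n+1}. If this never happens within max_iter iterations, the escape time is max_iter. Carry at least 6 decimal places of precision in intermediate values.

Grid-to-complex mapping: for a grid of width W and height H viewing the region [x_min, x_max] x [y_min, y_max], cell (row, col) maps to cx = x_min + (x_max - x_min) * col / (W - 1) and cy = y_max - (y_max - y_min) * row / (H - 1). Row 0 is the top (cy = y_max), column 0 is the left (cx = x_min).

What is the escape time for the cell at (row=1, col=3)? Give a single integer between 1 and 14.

Answer: 14

Derivation:
z_0 = 0 + 0i, c = 0.1600 + -0.3662i
Iter 1: z = 0.1600 + -0.3662i, |z|^2 = 0.1597
Iter 2: z = 0.0515 + -0.4834i, |z|^2 = 0.2364
Iter 3: z = -0.0711 + -0.4160i, |z|^2 = 0.1781
Iter 4: z = -0.0080 + -0.3071i, |z|^2 = 0.0944
Iter 5: z = 0.0657 + -0.3613i, |z|^2 = 0.1349
Iter 6: z = 0.0338 + -0.4138i, |z|^2 = 0.1723
Iter 7: z = -0.0101 + -0.3942i, |z|^2 = 0.1555
Iter 8: z = 0.0047 + -0.3583i, |z|^2 = 0.1284
Iter 9: z = 0.0316 + -0.3696i, |z|^2 = 0.1376
Iter 10: z = 0.0244 + -0.3896i, |z|^2 = 0.1524
Iter 11: z = 0.0088 + -0.3852i, |z|^2 = 0.1485
Iter 12: z = 0.0117 + -0.3730i, |z|^2 = 0.1393
Iter 13: z = 0.0210 + -0.3750i, |z|^2 = 0.1410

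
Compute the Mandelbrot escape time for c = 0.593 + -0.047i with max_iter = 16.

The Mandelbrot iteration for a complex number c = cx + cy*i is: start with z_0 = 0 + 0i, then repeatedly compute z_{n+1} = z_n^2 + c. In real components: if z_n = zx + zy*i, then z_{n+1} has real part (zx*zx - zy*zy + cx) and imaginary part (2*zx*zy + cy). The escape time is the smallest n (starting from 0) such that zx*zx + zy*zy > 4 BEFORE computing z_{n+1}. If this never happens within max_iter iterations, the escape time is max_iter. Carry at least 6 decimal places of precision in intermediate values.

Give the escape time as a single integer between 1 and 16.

z_0 = 0 + 0i, c = 0.5930 + -0.0470i
Iter 1: z = 0.5930 + -0.0470i, |z|^2 = 0.3539
Iter 2: z = 0.9424 + -0.1027i, |z|^2 = 0.8987
Iter 3: z = 1.4706 + -0.2407i, |z|^2 = 2.2207
Iter 4: z = 2.6979 + -0.7548i, |z|^2 = 7.8482
Escaped at iteration 4

Answer: 4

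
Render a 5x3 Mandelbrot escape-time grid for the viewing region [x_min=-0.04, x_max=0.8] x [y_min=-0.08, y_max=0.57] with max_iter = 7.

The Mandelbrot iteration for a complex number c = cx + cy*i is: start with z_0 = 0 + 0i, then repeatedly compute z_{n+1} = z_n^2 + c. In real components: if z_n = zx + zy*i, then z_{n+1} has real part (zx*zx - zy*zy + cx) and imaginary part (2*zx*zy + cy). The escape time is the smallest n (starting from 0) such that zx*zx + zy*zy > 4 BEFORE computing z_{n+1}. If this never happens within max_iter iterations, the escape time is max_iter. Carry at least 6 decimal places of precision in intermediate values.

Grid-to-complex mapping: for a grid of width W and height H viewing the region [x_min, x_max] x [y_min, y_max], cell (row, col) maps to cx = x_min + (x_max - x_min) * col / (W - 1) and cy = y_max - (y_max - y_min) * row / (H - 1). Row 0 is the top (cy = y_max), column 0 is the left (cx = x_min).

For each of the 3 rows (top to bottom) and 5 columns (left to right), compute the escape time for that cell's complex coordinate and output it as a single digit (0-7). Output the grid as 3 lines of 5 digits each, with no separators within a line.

Answer: 77733
77743
77743

Derivation:
(row=0, col=0): c = -0.0400 + 0.5700i → escape time 7
(row=0, col=1): c = 0.1700 + 0.5700i → escape time 7
(row=0, col=2): c = 0.3800 + 0.5700i → escape time 7
(row=0, col=3): c = 0.5900 + 0.5700i → escape time 3
(row=0, col=4): c = 0.8000 + 0.5700i → escape time 3
(row=1, col=0): c = -0.0400 + 0.2450i → escape time 7
(row=1, col=1): c = 0.1700 + 0.2450i → escape time 7
(row=1, col=2): c = 0.3800 + 0.2450i → escape time 7
(row=1, col=3): c = 0.5900 + 0.2450i → escape time 4
(row=1, col=4): c = 0.8000 + 0.2450i → escape time 3
(row=2, col=0): c = -0.0400 + -0.0800i → escape time 7
(row=2, col=1): c = 0.1700 + -0.0800i → escape time 7
(row=2, col=2): c = 0.3800 + -0.0800i → escape time 7
(row=2, col=3): c = 0.5900 + -0.0800i → escape time 4
(row=2, col=4): c = 0.8000 + -0.0800i → escape time 3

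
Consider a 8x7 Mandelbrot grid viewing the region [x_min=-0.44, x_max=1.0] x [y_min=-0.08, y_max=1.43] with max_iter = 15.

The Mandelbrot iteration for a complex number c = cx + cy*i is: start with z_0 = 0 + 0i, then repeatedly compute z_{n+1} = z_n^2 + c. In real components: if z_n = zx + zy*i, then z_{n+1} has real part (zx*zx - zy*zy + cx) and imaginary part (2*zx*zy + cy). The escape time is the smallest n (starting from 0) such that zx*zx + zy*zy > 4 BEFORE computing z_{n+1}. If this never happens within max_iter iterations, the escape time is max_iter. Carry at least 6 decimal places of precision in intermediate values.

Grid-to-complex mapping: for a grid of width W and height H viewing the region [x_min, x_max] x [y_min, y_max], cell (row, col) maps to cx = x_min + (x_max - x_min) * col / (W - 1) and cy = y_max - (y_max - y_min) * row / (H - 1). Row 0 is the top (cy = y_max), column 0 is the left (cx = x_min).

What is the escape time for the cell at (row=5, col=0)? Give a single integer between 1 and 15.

z_0 = 0 + 0i, c = -0.4400 + 0.1717i
Iter 1: z = -0.4400 + 0.1717i, |z|^2 = 0.2231
Iter 2: z = -0.2759 + 0.0206i, |z|^2 = 0.0765
Iter 3: z = -0.3643 + 0.1603i, |z|^2 = 0.1584
Iter 4: z = -0.3330 + 0.0549i, |z|^2 = 0.1139
Iter 5: z = -0.3321 + 0.1351i, |z|^2 = 0.1286
Iter 6: z = -0.3479 + 0.0819i, |z|^2 = 0.1278
Iter 7: z = -0.3256 + 0.1147i, |z|^2 = 0.1192
Iter 8: z = -0.3471 + 0.0970i, |z|^2 = 0.1299
Iter 9: z = -0.3289 + 0.1043i, |z|^2 = 0.1191
Iter 10: z = -0.3427 + 0.1030i, |z|^2 = 0.1281
Iter 11: z = -0.3332 + 0.1011i, |z|^2 = 0.1212
Iter 12: z = -0.3392 + 0.1043i, |z|^2 = 0.1259
Iter 13: z = -0.3358 + 0.1009i, |z|^2 = 0.1230
Iter 14: z = -0.3374 + 0.1039i, |z|^2 = 0.1246

Answer: 15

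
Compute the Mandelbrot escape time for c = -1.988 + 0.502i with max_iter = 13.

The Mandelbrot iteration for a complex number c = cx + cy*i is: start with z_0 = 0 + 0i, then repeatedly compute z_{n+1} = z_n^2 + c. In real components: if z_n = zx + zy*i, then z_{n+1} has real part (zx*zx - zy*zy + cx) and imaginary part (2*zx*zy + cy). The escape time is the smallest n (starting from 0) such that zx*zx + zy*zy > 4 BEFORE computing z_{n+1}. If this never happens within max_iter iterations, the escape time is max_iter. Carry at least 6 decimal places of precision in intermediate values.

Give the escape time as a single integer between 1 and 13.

Answer: 1

Derivation:
z_0 = 0 + 0i, c = -1.9880 + 0.5020i
Iter 1: z = -1.9880 + 0.5020i, |z|^2 = 4.2041
Escaped at iteration 1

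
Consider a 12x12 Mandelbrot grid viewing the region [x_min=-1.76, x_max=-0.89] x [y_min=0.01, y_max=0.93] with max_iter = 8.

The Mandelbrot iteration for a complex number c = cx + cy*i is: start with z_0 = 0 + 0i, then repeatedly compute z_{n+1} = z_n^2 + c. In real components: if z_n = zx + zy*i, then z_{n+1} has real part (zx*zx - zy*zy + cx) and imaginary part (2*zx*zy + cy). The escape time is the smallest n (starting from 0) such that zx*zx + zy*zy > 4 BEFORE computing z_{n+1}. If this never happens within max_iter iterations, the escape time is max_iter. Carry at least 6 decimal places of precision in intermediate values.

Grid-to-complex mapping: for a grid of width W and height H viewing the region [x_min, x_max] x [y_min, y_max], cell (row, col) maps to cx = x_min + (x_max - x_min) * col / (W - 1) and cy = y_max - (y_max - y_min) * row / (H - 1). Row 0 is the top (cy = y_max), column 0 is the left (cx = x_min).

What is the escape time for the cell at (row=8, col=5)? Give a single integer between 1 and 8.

Answer: 6

Derivation:
z_0 = 0 + 0i, c = -1.3645 + 0.2609i
Iter 1: z = -1.3645 + 0.2609i, |z|^2 = 1.9301
Iter 2: z = 0.4294 + -0.4511i, |z|^2 = 0.3879
Iter 3: z = -1.3837 + -0.1265i, |z|^2 = 1.9307
Iter 4: z = 0.5341 + 0.6110i, |z|^2 = 0.6586
Iter 5: z = -1.4526 + 0.9136i, |z|^2 = 2.9445
Iter 6: z = -0.0893 + -2.3931i, |z|^2 = 5.7350
Escaped at iteration 6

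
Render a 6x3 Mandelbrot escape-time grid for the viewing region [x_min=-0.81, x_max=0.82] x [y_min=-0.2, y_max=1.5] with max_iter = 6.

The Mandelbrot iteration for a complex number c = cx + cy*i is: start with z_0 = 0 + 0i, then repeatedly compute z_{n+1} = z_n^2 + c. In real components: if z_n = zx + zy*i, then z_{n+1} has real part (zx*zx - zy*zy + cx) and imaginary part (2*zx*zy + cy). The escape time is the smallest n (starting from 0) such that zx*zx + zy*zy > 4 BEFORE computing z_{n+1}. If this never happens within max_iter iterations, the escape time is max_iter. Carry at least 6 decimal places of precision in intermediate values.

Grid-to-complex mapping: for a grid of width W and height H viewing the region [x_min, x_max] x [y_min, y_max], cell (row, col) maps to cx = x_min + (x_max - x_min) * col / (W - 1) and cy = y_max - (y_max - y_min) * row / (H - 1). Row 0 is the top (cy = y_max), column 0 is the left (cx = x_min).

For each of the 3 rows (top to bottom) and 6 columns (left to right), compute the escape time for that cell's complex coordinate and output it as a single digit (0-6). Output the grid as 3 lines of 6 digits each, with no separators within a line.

(row=0, col=0): c = -0.8100 + 1.5000i → escape time 2
(row=0, col=1): c = -0.4840 + 1.5000i → escape time 2
(row=0, col=2): c = -0.1580 + 1.5000i → escape time 2
(row=0, col=3): c = 0.1680 + 1.5000i → escape time 2
(row=0, col=4): c = 0.4940 + 1.5000i → escape time 2
(row=0, col=5): c = 0.8200 + 1.5000i → escape time 2
(row=1, col=0): c = -0.8100 + 0.6500i → escape time 5
(row=1, col=1): c = -0.4840 + 0.6500i → escape time 6
(row=1, col=2): c = -0.1580 + 0.6500i → escape time 6
(row=1, col=3): c = 0.1680 + 0.6500i → escape time 6
(row=1, col=4): c = 0.4940 + 0.6500i → escape time 4
(row=1, col=5): c = 0.8200 + 0.6500i → escape time 2
(row=2, col=0): c = -0.8100 + -0.2000i → escape time 6
(row=2, col=1): c = -0.4840 + -0.2000i → escape time 6
(row=2, col=2): c = -0.1580 + -0.2000i → escape time 6
(row=2, col=3): c = 0.1680 + -0.2000i → escape time 6
(row=2, col=4): c = 0.4940 + -0.2000i → escape time 5
(row=2, col=5): c = 0.8200 + -0.2000i → escape time 3

Answer: 222222
566642
666653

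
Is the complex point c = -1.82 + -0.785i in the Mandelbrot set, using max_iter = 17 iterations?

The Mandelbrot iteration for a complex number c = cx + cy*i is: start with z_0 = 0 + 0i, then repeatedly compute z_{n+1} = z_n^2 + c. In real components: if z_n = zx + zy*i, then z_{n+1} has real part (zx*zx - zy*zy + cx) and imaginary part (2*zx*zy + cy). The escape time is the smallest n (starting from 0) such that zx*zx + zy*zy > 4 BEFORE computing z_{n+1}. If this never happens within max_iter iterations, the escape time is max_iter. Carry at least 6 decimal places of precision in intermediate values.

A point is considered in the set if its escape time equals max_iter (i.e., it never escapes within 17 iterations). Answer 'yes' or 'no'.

Answer: no

Derivation:
z_0 = 0 + 0i, c = -1.8200 + -0.7850i
Iter 1: z = -1.8200 + -0.7850i, |z|^2 = 3.9286
Iter 2: z = 0.8762 + 2.0724i, |z|^2 = 5.0625
Escaped at iteration 2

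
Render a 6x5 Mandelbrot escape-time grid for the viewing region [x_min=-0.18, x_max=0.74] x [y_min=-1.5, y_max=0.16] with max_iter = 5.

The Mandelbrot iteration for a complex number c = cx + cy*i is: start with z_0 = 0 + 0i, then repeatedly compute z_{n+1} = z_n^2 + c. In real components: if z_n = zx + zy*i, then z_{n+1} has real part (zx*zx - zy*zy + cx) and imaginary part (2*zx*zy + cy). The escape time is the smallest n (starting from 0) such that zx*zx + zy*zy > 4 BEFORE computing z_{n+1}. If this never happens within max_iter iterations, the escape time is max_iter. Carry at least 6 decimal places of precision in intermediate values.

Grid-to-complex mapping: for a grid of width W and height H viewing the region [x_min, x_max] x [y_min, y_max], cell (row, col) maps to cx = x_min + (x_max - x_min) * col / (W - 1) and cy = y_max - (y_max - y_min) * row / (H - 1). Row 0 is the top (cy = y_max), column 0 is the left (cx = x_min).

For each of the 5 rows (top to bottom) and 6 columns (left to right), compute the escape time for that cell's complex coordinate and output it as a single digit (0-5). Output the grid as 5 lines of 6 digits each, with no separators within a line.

Answer: 555543
555543
555533
543222
222222

Derivation:
(row=0, col=0): c = -0.1800 + 0.1600i → escape time 5
(row=0, col=1): c = 0.0040 + 0.1600i → escape time 5
(row=0, col=2): c = 0.1880 + 0.1600i → escape time 5
(row=0, col=3): c = 0.3720 + 0.1600i → escape time 5
(row=0, col=4): c = 0.5560 + 0.1600i → escape time 4
(row=0, col=5): c = 0.7400 + 0.1600i → escape time 3
(row=1, col=0): c = -0.1800 + -0.2550i → escape time 5
(row=1, col=1): c = 0.0040 + -0.2550i → escape time 5
(row=1, col=2): c = 0.1880 + -0.2550i → escape time 5
(row=1, col=3): c = 0.3720 + -0.2550i → escape time 5
(row=1, col=4): c = 0.5560 + -0.2550i → escape time 4
(row=1, col=5): c = 0.7400 + -0.2550i → escape time 3
(row=2, col=0): c = -0.1800 + -0.6700i → escape time 5
(row=2, col=1): c = 0.0040 + -0.6700i → escape time 5
(row=2, col=2): c = 0.1880 + -0.6700i → escape time 5
(row=2, col=3): c = 0.3720 + -0.6700i → escape time 5
(row=2, col=4): c = 0.5560 + -0.6700i → escape time 3
(row=2, col=5): c = 0.7400 + -0.6700i → escape time 3
(row=3, col=0): c = -0.1800 + -1.0850i → escape time 5
(row=3, col=1): c = 0.0040 + -1.0850i → escape time 4
(row=3, col=2): c = 0.1880 + -1.0850i → escape time 3
(row=3, col=3): c = 0.3720 + -1.0850i → escape time 2
(row=3, col=4): c = 0.5560 + -1.0850i → escape time 2
(row=3, col=5): c = 0.7400 + -1.0850i → escape time 2
(row=4, col=0): c = -0.1800 + -1.5000i → escape time 2
(row=4, col=1): c = 0.0040 + -1.5000i → escape time 2
(row=4, col=2): c = 0.1880 + -1.5000i → escape time 2
(row=4, col=3): c = 0.3720 + -1.5000i → escape time 2
(row=4, col=4): c = 0.5560 + -1.5000i → escape time 2
(row=4, col=5): c = 0.7400 + -1.5000i → escape time 2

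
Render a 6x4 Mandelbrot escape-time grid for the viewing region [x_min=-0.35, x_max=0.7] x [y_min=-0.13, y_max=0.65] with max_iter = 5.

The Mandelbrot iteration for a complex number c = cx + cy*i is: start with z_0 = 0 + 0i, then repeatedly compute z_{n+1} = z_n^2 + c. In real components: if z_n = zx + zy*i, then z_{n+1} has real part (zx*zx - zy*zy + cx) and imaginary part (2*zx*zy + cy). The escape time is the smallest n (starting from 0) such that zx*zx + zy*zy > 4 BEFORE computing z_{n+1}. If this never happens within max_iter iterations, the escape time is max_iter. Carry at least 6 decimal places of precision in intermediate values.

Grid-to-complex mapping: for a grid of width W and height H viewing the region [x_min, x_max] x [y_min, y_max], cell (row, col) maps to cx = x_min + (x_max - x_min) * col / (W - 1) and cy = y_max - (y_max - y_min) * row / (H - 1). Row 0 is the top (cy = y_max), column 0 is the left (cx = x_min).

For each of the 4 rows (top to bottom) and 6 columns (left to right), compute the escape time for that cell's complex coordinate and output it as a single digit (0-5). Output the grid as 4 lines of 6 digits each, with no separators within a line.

Answer: 555543
555553
555553
555553

Derivation:
(row=0, col=0): c = -0.3500 + 0.6500i → escape time 5
(row=0, col=1): c = -0.1400 + 0.6500i → escape time 5
(row=0, col=2): c = 0.0700 + 0.6500i → escape time 5
(row=0, col=3): c = 0.2800 + 0.6500i → escape time 5
(row=0, col=4): c = 0.4900 + 0.6500i → escape time 4
(row=0, col=5): c = 0.7000 + 0.6500i → escape time 3
(row=1, col=0): c = -0.3500 + 0.3900i → escape time 5
(row=1, col=1): c = -0.1400 + 0.3900i → escape time 5
(row=1, col=2): c = 0.0700 + 0.3900i → escape time 5
(row=1, col=3): c = 0.2800 + 0.3900i → escape time 5
(row=1, col=4): c = 0.4900 + 0.3900i → escape time 5
(row=1, col=5): c = 0.7000 + 0.3900i → escape time 3
(row=2, col=0): c = -0.3500 + 0.1300i → escape time 5
(row=2, col=1): c = -0.1400 + 0.1300i → escape time 5
(row=2, col=2): c = 0.0700 + 0.1300i → escape time 5
(row=2, col=3): c = 0.2800 + 0.1300i → escape time 5
(row=2, col=4): c = 0.4900 + 0.1300i → escape time 5
(row=2, col=5): c = 0.7000 + 0.1300i → escape time 3
(row=3, col=0): c = -0.3500 + -0.1300i → escape time 5
(row=3, col=1): c = -0.1400 + -0.1300i → escape time 5
(row=3, col=2): c = 0.0700 + -0.1300i → escape time 5
(row=3, col=3): c = 0.2800 + -0.1300i → escape time 5
(row=3, col=4): c = 0.4900 + -0.1300i → escape time 5
(row=3, col=5): c = 0.7000 + -0.1300i → escape time 3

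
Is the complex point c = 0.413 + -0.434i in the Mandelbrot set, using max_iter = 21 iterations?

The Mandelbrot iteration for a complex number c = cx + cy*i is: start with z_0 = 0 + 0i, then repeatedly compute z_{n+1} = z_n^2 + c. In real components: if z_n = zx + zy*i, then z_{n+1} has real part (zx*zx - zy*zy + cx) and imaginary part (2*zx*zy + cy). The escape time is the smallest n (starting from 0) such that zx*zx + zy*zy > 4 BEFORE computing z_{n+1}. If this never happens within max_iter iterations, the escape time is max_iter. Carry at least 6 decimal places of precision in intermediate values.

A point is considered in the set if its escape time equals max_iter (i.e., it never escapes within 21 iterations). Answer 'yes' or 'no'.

z_0 = 0 + 0i, c = 0.4130 + -0.4340i
Iter 1: z = 0.4130 + -0.4340i, |z|^2 = 0.3589
Iter 2: z = 0.3952 + -0.7925i, |z|^2 = 0.7842
Iter 3: z = -0.0588 + -1.0604i, |z|^2 = 1.1279
Iter 4: z = -0.7080 + -0.3092i, |z|^2 = 0.5969
Iter 5: z = 0.8186 + 0.0038i, |z|^2 = 0.6702
Iter 6: z = 1.0831 + -0.4277i, |z|^2 = 1.3561
Iter 7: z = 1.4033 + -1.3605i, |z|^2 = 3.8202
Iter 8: z = 0.5311 + -4.2524i, |z|^2 = 18.3646
Escaped at iteration 8

Answer: no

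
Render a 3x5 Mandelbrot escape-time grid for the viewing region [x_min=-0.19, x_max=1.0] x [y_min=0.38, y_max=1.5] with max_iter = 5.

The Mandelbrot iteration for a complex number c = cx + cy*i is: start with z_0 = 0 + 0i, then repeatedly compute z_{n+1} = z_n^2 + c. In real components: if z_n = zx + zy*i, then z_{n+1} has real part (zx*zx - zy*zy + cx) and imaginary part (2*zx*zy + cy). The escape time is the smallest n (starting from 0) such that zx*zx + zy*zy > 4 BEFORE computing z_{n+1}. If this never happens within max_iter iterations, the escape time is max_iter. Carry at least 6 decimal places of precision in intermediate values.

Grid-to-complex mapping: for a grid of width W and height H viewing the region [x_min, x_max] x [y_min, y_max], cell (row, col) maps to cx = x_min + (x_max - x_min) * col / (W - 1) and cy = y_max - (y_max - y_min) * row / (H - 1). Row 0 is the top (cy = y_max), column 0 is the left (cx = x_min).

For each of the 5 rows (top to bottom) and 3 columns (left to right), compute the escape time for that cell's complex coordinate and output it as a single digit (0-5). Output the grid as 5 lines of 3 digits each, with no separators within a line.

(row=0, col=0): c = -0.1900 + 1.5000i → escape time 2
(row=0, col=1): c = 0.4050 + 1.5000i → escape time 2
(row=0, col=2): c = 1.0000 + 1.5000i → escape time 2
(row=1, col=0): c = -0.1900 + 1.2200i → escape time 3
(row=1, col=1): c = 0.4050 + 1.2200i → escape time 2
(row=1, col=2): c = 1.0000 + 1.2200i → escape time 2
(row=2, col=0): c = -0.1900 + 0.9400i → escape time 5
(row=2, col=1): c = 0.4050 + 0.9400i → escape time 3
(row=2, col=2): c = 1.0000 + 0.9400i → escape time 2
(row=3, col=0): c = -0.1900 + 0.6600i → escape time 5
(row=3, col=1): c = 0.4050 + 0.6600i → escape time 5
(row=3, col=2): c = 1.0000 + 0.6600i → escape time 2
(row=4, col=0): c = -0.1900 + 0.3800i → escape time 5
(row=4, col=1): c = 0.4050 + 0.3800i → escape time 5
(row=4, col=2): c = 1.0000 + 0.3800i → escape time 2

Answer: 222
322
532
552
552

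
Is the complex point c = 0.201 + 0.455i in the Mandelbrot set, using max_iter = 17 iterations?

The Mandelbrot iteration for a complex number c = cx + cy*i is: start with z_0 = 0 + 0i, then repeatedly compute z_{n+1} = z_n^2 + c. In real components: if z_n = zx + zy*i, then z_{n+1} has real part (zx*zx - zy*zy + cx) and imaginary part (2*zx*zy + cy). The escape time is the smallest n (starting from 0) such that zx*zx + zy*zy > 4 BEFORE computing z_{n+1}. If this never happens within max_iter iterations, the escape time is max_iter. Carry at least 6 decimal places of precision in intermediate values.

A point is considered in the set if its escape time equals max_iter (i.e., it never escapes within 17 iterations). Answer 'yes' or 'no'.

Answer: yes

Derivation:
z_0 = 0 + 0i, c = 0.2010 + 0.4550i
Iter 1: z = 0.2010 + 0.4550i, |z|^2 = 0.2474
Iter 2: z = 0.0344 + 0.6379i, |z|^2 = 0.4081
Iter 3: z = -0.2047 + 0.4989i, |z|^2 = 0.2908
Iter 4: z = -0.0059 + 0.2507i, |z|^2 = 0.0629
Iter 5: z = 0.1382 + 0.4520i, |z|^2 = 0.2234
Iter 6: z = 0.0158 + 0.5799i, |z|^2 = 0.3366
Iter 7: z = -0.1351 + 0.4733i, |z|^2 = 0.2422
Iter 8: z = -0.0048 + 0.3272i, |z|^2 = 0.1071
Iter 9: z = 0.0940 + 0.4519i, |z|^2 = 0.2130
Iter 10: z = 0.0056 + 0.5399i, |z|^2 = 0.2916
Iter 11: z = -0.0905 + 0.4611i, |z|^2 = 0.2208
Iter 12: z = -0.0034 + 0.3715i, |z|^2 = 0.1381
Iter 13: z = 0.0630 + 0.4525i, |z|^2 = 0.2087
Iter 14: z = 0.0002 + 0.5120i, |z|^2 = 0.2621
Iter 15: z = -0.0611 + 0.4552i, |z|^2 = 0.2110
Iter 16: z = -0.0025 + 0.3993i, |z|^2 = 0.1595
Did not escape in 17 iterations → in set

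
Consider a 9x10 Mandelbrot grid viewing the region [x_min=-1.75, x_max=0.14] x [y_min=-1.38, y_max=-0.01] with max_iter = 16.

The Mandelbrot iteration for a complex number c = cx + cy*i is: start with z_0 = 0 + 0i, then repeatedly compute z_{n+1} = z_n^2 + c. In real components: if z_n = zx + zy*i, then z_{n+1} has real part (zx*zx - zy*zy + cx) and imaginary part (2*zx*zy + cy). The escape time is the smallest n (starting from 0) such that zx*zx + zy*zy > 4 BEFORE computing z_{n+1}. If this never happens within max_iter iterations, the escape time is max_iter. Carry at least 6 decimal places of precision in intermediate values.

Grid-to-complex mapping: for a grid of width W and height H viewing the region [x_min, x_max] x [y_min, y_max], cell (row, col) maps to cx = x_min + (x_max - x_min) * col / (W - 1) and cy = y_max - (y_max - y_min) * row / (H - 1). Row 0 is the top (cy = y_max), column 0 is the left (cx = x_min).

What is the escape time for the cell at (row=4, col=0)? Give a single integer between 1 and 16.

z_0 = 0 + 0i, c = -1.7500 + -0.6189i
Iter 1: z = -1.7500 + -0.6189i, |z|^2 = 3.4455
Iter 2: z = 0.9295 + 1.5472i, |z|^2 = 3.2578
Iter 3: z = -3.2800 + 2.2573i, |z|^2 = 15.8537
Escaped at iteration 3

Answer: 3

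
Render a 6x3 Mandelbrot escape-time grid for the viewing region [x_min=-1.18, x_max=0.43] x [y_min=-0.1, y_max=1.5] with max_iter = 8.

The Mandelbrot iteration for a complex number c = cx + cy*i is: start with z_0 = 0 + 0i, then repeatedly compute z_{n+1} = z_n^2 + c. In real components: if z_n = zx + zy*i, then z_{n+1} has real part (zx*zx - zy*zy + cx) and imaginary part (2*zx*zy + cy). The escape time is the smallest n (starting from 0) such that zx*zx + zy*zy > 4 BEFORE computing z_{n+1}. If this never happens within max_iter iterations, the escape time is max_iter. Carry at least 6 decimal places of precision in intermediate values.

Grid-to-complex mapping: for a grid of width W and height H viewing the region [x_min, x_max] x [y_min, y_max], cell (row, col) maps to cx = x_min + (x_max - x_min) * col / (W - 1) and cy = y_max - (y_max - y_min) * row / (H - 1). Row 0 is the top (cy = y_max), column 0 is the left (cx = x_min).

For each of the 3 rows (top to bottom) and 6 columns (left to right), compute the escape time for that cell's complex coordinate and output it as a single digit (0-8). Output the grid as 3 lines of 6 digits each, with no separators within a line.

Answer: 222222
348884
888886

Derivation:
(row=0, col=0): c = -1.1800 + 1.5000i → escape time 2
(row=0, col=1): c = -0.8580 + 1.5000i → escape time 2
(row=0, col=2): c = -0.5360 + 1.5000i → escape time 2
(row=0, col=3): c = -0.2140 + 1.5000i → escape time 2
(row=0, col=4): c = 0.1080 + 1.5000i → escape time 2
(row=0, col=5): c = 0.4300 + 1.5000i → escape time 2
(row=1, col=0): c = -1.1800 + 0.7000i → escape time 3
(row=1, col=1): c = -0.8580 + 0.7000i → escape time 4
(row=1, col=2): c = -0.5360 + 0.7000i → escape time 8
(row=1, col=3): c = -0.2140 + 0.7000i → escape time 8
(row=1, col=4): c = 0.1080 + 0.7000i → escape time 8
(row=1, col=5): c = 0.4300 + 0.7000i → escape time 4
(row=2, col=0): c = -1.1800 + -0.1000i → escape time 8
(row=2, col=1): c = -0.8580 + -0.1000i → escape time 8
(row=2, col=2): c = -0.5360 + -0.1000i → escape time 8
(row=2, col=3): c = -0.2140 + -0.1000i → escape time 8
(row=2, col=4): c = 0.1080 + -0.1000i → escape time 8
(row=2, col=5): c = 0.4300 + -0.1000i → escape time 6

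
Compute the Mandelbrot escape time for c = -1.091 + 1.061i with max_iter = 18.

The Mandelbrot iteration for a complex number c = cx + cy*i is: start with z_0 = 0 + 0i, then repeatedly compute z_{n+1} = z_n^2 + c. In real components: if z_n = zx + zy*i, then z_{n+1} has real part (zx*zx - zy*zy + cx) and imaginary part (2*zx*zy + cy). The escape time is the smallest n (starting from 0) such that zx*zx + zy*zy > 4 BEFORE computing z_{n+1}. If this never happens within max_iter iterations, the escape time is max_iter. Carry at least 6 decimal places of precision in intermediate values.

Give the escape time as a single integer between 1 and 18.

Answer: 3

Derivation:
z_0 = 0 + 0i, c = -1.0910 + 1.0610i
Iter 1: z = -1.0910 + 1.0610i, |z|^2 = 2.3160
Iter 2: z = -1.0264 + -1.2541i, |z|^2 = 2.6264
Iter 3: z = -1.6102 + 3.6355i, |z|^2 = 15.8097
Escaped at iteration 3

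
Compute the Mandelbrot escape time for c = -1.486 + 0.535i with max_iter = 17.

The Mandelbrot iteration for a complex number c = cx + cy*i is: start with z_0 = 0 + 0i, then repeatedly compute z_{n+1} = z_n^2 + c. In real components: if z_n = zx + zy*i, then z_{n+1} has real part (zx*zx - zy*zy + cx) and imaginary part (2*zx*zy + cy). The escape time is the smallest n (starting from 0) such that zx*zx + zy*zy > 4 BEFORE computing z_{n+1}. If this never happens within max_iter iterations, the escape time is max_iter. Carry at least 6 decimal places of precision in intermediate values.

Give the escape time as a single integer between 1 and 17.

Answer: 3

Derivation:
z_0 = 0 + 0i, c = -1.4860 + 0.5350i
Iter 1: z = -1.4860 + 0.5350i, |z|^2 = 2.4944
Iter 2: z = 0.4360 + -1.0550i, |z|^2 = 1.3031
Iter 3: z = -2.4090 + -0.3849i, |z|^2 = 5.9514
Escaped at iteration 3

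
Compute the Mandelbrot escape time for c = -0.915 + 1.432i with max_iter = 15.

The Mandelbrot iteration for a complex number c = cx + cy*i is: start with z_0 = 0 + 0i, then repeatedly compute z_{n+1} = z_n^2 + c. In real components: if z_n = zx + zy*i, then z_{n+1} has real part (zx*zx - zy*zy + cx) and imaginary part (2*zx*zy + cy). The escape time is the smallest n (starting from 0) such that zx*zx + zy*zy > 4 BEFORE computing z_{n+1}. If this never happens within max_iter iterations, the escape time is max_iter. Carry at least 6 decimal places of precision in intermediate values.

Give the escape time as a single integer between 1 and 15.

Answer: 2

Derivation:
z_0 = 0 + 0i, c = -0.9150 + 1.4320i
Iter 1: z = -0.9150 + 1.4320i, |z|^2 = 2.8878
Iter 2: z = -2.1284 + -1.1886i, |z|^2 = 5.9428
Escaped at iteration 2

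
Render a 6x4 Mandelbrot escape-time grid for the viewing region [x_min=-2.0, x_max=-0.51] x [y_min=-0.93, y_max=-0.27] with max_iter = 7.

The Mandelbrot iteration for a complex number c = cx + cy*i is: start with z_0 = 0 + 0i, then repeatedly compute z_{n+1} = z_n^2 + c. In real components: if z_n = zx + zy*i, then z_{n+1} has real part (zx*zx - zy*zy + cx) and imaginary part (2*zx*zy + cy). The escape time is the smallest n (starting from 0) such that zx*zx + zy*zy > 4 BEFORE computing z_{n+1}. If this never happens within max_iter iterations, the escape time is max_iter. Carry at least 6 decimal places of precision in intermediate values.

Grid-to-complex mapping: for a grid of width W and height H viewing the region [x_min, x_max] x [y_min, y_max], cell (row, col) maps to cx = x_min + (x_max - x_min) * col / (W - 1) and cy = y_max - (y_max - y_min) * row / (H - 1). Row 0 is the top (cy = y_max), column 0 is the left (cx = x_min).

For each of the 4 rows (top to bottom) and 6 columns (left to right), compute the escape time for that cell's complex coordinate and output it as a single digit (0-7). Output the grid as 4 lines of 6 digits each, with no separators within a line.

(row=0, col=0): c = -2.0000 + -0.2700i → escape time 1
(row=0, col=1): c = -1.7020 + -0.2700i → escape time 4
(row=0, col=2): c = -1.4040 + -0.2700i → escape time 5
(row=0, col=3): c = -1.1060 + -0.2700i → escape time 7
(row=0, col=4): c = -0.8080 + -0.2700i → escape time 7
(row=0, col=5): c = -0.5100 + -0.2700i → escape time 7
(row=1, col=0): c = -2.0000 + -0.4900i → escape time 1
(row=1, col=1): c = -1.7020 + -0.4900i → escape time 3
(row=1, col=2): c = -1.4040 + -0.4900i → escape time 3
(row=1, col=3): c = -1.1060 + -0.4900i → escape time 5
(row=1, col=4): c = -0.8080 + -0.4900i → escape time 6
(row=1, col=5): c = -0.5100 + -0.4900i → escape time 7
(row=2, col=0): c = -2.0000 + -0.7100i → escape time 1
(row=2, col=1): c = -1.7020 + -0.7100i → escape time 3
(row=2, col=2): c = -1.4040 + -0.7100i → escape time 3
(row=2, col=3): c = -1.1060 + -0.7100i → escape time 3
(row=2, col=4): c = -0.8080 + -0.7100i → escape time 4
(row=2, col=5): c = -0.5100 + -0.7100i → escape time 7
(row=3, col=0): c = -2.0000 + -0.9300i → escape time 1
(row=3, col=1): c = -1.7020 + -0.9300i → escape time 2
(row=3, col=2): c = -1.4040 + -0.9300i → escape time 3
(row=3, col=3): c = -1.1060 + -0.9300i → escape time 3
(row=3, col=4): c = -0.8080 + -0.9300i → escape time 3
(row=3, col=5): c = -0.5100 + -0.9300i → escape time 4

Answer: 145777
133567
133347
123334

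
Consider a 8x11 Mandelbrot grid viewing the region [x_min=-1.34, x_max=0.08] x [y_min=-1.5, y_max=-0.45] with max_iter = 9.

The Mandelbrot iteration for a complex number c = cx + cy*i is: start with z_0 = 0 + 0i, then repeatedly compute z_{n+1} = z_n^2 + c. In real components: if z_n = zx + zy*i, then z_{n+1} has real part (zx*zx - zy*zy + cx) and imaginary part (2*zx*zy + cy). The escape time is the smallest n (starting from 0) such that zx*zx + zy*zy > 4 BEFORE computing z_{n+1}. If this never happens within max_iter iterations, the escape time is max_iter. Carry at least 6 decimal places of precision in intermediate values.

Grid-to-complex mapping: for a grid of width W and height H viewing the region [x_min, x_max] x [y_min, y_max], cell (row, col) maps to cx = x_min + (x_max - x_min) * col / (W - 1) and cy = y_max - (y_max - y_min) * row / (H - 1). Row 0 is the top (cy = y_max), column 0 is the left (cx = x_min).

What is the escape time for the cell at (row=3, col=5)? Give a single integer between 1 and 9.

z_0 = 0 + 0i, c = -0.3257 + -0.7650i
Iter 1: z = -0.3257 + -0.7650i, |z|^2 = 0.6913
Iter 2: z = -0.8048 + -0.2667i, |z|^2 = 0.7189
Iter 3: z = 0.2510 + -0.3358i, |z|^2 = 0.1757
Iter 4: z = -0.3755 + -0.9335i, |z|^2 = 1.0124
Iter 5: z = -1.0562 + -0.0640i, |z|^2 = 1.1197
Iter 6: z = 0.7858 + -0.6298i, |z|^2 = 1.0141
Iter 7: z = -0.1050 + -1.7548i, |z|^2 = 3.0905
Iter 8: z = -3.3941 + -0.3966i, |z|^2 = 11.6775
Escaped at iteration 8

Answer: 8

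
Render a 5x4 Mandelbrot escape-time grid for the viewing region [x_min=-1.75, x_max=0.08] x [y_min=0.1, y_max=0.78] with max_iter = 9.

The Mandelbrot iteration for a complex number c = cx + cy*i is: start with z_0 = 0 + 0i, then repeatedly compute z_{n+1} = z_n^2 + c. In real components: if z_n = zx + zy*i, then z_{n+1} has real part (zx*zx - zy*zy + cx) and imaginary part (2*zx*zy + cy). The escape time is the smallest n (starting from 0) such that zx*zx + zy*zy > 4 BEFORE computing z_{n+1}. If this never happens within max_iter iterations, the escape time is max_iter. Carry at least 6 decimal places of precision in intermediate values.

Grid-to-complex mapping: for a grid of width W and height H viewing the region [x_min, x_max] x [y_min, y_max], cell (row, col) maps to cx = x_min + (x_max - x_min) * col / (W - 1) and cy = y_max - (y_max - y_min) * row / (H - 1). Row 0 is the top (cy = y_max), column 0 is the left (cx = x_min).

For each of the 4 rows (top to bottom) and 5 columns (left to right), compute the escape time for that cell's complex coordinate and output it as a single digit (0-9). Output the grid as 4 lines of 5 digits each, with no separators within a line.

(row=0, col=0): c = -1.7500 + 0.7800i → escape time 2
(row=0, col=1): c = -1.2925 + 0.7800i → escape time 3
(row=0, col=2): c = -0.8350 + 0.7800i → escape time 4
(row=0, col=3): c = -0.3775 + 0.7800i → escape time 7
(row=0, col=4): c = 0.0800 + 0.7800i → escape time 7
(row=1, col=0): c = -1.7500 + 0.5533i → escape time 3
(row=1, col=1): c = -1.2925 + 0.5533i → escape time 3
(row=1, col=2): c = -0.8350 + 0.5533i → escape time 5
(row=1, col=3): c = -0.3775 + 0.5533i → escape time 9
(row=1, col=4): c = 0.0800 + 0.5533i → escape time 9
(row=2, col=0): c = -1.7500 + 0.3267i → escape time 4
(row=2, col=1): c = -1.2925 + 0.3267i → escape time 8
(row=2, col=2): c = -0.8350 + 0.3267i → escape time 9
(row=2, col=3): c = -0.3775 + 0.3267i → escape time 9
(row=2, col=4): c = 0.0800 + 0.3267i → escape time 9
(row=3, col=0): c = -1.7500 + 0.1000i → escape time 4
(row=3, col=1): c = -1.2925 + 0.1000i → escape time 9
(row=3, col=2): c = -0.8350 + 0.1000i → escape time 9
(row=3, col=3): c = -0.3775 + 0.1000i → escape time 9
(row=3, col=4): c = 0.0800 + 0.1000i → escape time 9

Answer: 23477
33599
48999
49999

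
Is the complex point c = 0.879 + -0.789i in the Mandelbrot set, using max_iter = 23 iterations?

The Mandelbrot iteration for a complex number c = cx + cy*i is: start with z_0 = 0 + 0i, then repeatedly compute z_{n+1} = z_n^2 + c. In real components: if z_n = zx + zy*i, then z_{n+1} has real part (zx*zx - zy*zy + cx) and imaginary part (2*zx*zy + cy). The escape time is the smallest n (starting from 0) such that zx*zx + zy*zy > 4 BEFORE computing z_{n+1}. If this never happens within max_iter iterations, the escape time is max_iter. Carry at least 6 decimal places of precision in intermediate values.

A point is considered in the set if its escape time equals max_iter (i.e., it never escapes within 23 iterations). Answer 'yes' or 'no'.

z_0 = 0 + 0i, c = 0.8790 + -0.7890i
Iter 1: z = 0.8790 + -0.7890i, |z|^2 = 1.3952
Iter 2: z = 1.0291 + -2.1761i, |z|^2 = 5.7943
Escaped at iteration 2

Answer: no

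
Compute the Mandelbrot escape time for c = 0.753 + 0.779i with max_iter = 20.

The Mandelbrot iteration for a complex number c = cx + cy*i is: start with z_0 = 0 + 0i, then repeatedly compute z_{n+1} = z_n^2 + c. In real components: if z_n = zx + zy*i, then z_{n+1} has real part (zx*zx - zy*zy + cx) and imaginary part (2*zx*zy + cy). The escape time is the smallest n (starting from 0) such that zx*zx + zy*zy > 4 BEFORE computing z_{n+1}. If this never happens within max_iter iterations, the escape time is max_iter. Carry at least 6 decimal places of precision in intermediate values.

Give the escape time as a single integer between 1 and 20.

Answer: 2

Derivation:
z_0 = 0 + 0i, c = 0.7530 + 0.7790i
Iter 1: z = 0.7530 + 0.7790i, |z|^2 = 1.1739
Iter 2: z = 0.7132 + 1.9522i, |z|^2 = 4.3196
Escaped at iteration 2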